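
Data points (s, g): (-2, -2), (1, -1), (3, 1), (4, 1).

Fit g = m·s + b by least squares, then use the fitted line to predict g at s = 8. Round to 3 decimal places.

ĝ = 3.310

XᵀX·[m, b]ᵀ = Xᵀg reads: 30·m + 6·b = 10;  6·m + 4·b = -1.
(Σs·s = 30, Σs = 6, Σ1 = 4, Σs·g = 10, Σg = -1.)
Eliminating b: 4·(row 1) − 6·(row 2) gives 84·m = 4·10 − 6·(-1) = 46, so m = 23/42.
Then b = ((-1) − 6·(23/42))/4 = -15/14.
At s = 8: ĝ = (23/42)·(8) + (-15/14)·(1) = 139/42.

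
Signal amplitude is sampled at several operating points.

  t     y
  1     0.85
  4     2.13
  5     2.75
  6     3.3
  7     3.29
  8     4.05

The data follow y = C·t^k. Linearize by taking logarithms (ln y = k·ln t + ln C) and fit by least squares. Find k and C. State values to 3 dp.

k = 0.736, C = 0.833

Let Y = ln y. Fitting Y = k·ln t + ln C by least squares:
Over the data: Σln t = 8.8128, Σ(ln t)² = 15.8331, Σln y = 5.3887, Σln t·ln y = 10.0414.
Normal system: [[15.8331, 8.8128]; [8.8128, 6]]·[k, ln C]ᵀ = [10.0414, 5.3887]ᵀ.
Slope k = (n·Σln t·ln y − Σln t·Σln y)/(n·Σ(ln t)² − (Σln t)²) = (6·10.0414 − 8.8128·5.3887)/17.3327 = 0.73610; ln C = (Σln y − k·Σln t)/n = -0.18307, so C = exp(-0.18307) = 0.83271.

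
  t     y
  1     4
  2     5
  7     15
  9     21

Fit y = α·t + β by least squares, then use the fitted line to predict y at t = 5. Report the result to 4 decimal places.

ŷ = 11.7765

Normal-equation sums: Σt·t = 135, Σt = 19, Σ1 = 4.
For Aᵀy: Σt·y = 308, Σy = 45.
Eliminating β: 4·(row 1) − 19·(row 2) gives 179·α = 4·308 − 19·45 = 377, so α = 377/179.
Then β = (45 − 19·(377/179))/4 = 223/179.
At t = 5: ŷ = (377/179)·(5) + (223/179)·(1) = 2108/179.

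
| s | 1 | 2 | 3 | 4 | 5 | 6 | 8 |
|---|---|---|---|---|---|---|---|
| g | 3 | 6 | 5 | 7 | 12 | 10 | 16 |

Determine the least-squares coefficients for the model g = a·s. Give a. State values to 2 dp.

a = 1.97

Compute the Gram sums: Σs·s = 155.
Right-hand side: Σs·g = 306.
XᵀX·[a]ᵀ = Xᵀg becomes [[155]]·[a]ᵀ = [306]ᵀ.
a = 306/155 = 1.97419.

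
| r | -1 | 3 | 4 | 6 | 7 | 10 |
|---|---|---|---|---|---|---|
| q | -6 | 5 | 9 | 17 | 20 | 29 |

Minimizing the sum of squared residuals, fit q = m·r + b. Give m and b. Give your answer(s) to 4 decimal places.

m = 3.2659, b = -3.4518

Setting ∂/∂m … = 0 gives: 211·m + 29·b = 589;  29·m + 6·b = 74.
Δ = 211·6 − 29² = 425.
m = (589·6 − 29·74)/425 = 1388/425; b = (211·74 − 29·589)/425 = -1467/425.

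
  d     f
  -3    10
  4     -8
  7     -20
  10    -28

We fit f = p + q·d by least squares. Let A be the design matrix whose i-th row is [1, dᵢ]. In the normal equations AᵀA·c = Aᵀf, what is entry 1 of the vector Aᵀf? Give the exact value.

-46

Entry 1 ↔ basis 1, so (Aᵀf)_{1} = Σᵢ fᵢ = (1)·(10) + (1)·(-8) + (1)·(-20) + (1)·(-28) = -46.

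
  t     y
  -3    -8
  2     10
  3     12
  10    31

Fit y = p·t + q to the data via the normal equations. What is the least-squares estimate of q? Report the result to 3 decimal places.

q = 2.355

From the data, Σt·t = 122, Σt = 12, Σ1 = 4.
For Aᵀy: Σt·y = 390, Σy = 45.
AᵀA·[p, q]ᵀ = Aᵀy becomes [[122, 12]; [12, 4]]·[p, q]ᵀ = [390, 45]ᵀ.
det = 122·4 − 12² = 344.
p = (390·4 − 12·45)/344 = 255/86; q = (122·45 − 12·390)/344 = 405/172.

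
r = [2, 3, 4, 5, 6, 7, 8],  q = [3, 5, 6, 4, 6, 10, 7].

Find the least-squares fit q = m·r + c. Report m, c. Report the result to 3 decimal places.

Compute the Gram sums: Σr·r = 203, Σr = 35, Σ1 = 7.
Moment sums: Σr·q = 227, Σq = 41.
XᵀX·[m, c]ᵀ = Xᵀq becomes [[203, 35]; [35, 7]]·[m, c]ᵀ = [227, 41]ᵀ.
Δ = 203·7 − 35² = 196.
m = (227·7 − 35·41)/196 = 11/14; c = (203·41 − 35·227)/196 = 27/14.

m = 0.786, c = 1.929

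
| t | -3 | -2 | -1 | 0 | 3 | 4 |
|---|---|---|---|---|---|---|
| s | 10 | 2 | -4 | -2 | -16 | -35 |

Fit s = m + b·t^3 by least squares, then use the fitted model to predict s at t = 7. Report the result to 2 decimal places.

ŝ = -173.38

AᵀA·[m, b]ᵀ = Aᵀs reads: 6·m + 55·b = -45;  55·m + 5619·b = -2954.
(Σ1 = 6, Σt^3 = 55, Σt^3·t^3 = 5619, Σs = -45, Σt^3·s = -2954.)
Eliminating b: 5619·(row 1) − 55·(row 2) gives 30689·m = 5619·(-45) − 55·(-2954) = -90385, so m = -90385/30689.
Then b = ((-2954) − 55·(-90385/30689))/5619 = -15249/30689.
At t = 7: ŝ = (-90385/30689)·(1) + (-15249/30689)·(343) = -5320792/30689.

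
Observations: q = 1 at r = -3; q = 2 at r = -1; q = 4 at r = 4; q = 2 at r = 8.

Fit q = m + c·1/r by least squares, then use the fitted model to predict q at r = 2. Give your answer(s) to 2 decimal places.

q̂ = 3.08

Setting ∂/∂m … = 0 gives: 4·m + (-23/24)·c = 9;  (-23/24)·m + (685/576)·c = -13/12.
Eliminating c: (685/576)·(row 1) − (-23/24)·(row 2) gives (737/192)·m = (685/576)·9 − (-23/24)·(-13/12) = 5567/576, so m = 5567/2211.
Then c = ((-13/12) − (-23/24)·(5567/2211))/(685/576) = 824/737.
At r = 2: q̂ = (5567/2211)·(1) + (824/737)·(1/2) = 6803/2211.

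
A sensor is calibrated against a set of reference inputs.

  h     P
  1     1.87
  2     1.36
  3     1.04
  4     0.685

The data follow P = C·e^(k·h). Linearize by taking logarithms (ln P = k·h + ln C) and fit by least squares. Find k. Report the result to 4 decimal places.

k = -0.3281

With ln Pᵢ as the transformed response and hᵢ as the regressor:
Σh = 10.0000, Σ(h)² = 30.0000, Σln P = 0.5943, Σh·ln P = -0.1548.
Normal system: [[30.0000, 10.0000]; [10.0000, 4]]·[k, ln C]ᵀ = [-0.1548, 0.5943]ᵀ.
Solving (det = 20.0000): k = -0.32811, ln C = 0.96885.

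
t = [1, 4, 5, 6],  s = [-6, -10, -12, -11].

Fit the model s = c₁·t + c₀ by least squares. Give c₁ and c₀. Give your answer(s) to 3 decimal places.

c₁ = -1.143, c₀ = -5.179

Sums needed: Σt·t = 78, Σt = 16, Σ1 = 4.
Moment sums: Σt·s = -172, Σs = -39.
Normal equations: [[78, 16]; [16, 4]]·[c₁, c₀]ᵀ = [-172, -39]ᵀ.
Δ = 78·4 − 16² = 56.
c₁ = ((-172)·4 − 16·(-39))/56 = -8/7; c₀ = (78·(-39) − 16·(-172))/56 = -145/28.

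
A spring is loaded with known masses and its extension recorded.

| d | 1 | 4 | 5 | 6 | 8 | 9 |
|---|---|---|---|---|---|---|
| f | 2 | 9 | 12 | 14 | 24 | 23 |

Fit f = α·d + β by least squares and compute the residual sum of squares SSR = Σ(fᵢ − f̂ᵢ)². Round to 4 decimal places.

SSR = 12.7711

Entries of MᵀM: Σd·d = 223, Σd = 33, Σ1 = 6.
Moment sums: Σd·f = 581, Σf = 84.
Normal equations: [[223, 33]; [33, 6]]·[α, β]ᵀ = [581, 84]ᵀ.
Eliminating β: 6·(row 1) − 33·(row 2) gives 249·α = 6·581 − 33·84 = 714, so α = 238/83.
Then β = (84 − 33·(238/83))/6 = -147/83.
Residuals: 75/83, -58/83, -47/83, -119/83, 235/83, -86/83; SSR = 1060/83.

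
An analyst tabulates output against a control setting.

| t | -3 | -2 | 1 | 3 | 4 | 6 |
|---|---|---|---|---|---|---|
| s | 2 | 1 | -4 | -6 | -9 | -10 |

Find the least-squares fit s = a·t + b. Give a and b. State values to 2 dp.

a = -1.41, b = -2.21

Compute the Gram sums: Σt·t = 75, Σt = 9, Σ1 = 6.
Moment sums: Σt·s = -126, Σs = -26.
AᵀA·[a, b]ᵀ = Aᵀs becomes [[75, 9]; [9, 6]]·[a, b]ᵀ = [-126, -26]ᵀ.
Δ = 75·6 − 9² = 369.
a = ((-126)·6 − 9·(-26))/369 = -58/41; b = (75·(-26) − 9·(-126))/369 = -272/123.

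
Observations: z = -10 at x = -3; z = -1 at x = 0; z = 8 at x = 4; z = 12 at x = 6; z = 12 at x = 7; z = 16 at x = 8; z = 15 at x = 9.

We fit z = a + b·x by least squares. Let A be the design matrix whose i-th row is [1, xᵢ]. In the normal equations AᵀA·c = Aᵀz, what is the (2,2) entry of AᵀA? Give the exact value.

255

Row 2 ↔ basis x, column 2 ↔ basis x, so (AᵀA)_{2,2} = Σᵢ (x)·(x) = (-3)·(-3) + (0)·(0) + (4)·(4) + (6)·(6) + (7)·(7) + (8)·(8) + (9)·(9) = 255.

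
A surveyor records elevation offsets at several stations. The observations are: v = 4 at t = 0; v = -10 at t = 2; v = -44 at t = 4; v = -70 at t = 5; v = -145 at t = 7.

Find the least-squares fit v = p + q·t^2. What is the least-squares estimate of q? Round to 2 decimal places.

q = -3.02

The normal equations are: 5·p + 94·q = -265;  94·p + 3298·q = -9599.
Eliminating q: 3298·(row 1) − 94·(row 2) gives 7654·p = 3298·(-265) − 94·(-9599) = 28336, so p = 14168/3827.
Then q = ((-9599) − 94·(14168/3827))/3298 = -23085/7654.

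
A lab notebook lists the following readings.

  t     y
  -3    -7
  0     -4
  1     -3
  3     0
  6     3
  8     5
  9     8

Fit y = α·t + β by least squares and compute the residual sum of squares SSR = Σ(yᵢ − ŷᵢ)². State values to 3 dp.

SSR = 2.194

Sums needed: Σt·t = 200, Σt = 24, Σ1 = 7.
For Aᵀy: Σt·y = 148, Σy = 2.
det = 200·7 − 24² = 824.
α = (148·7 − 24·2)/824 = 247/206; β = (200·2 − 24·148)/824 = -394/103.
Residuals: 87/206, -18/103, -77/206, 47/206, -38/103, -79/103, 213/206; SSR = 226/103.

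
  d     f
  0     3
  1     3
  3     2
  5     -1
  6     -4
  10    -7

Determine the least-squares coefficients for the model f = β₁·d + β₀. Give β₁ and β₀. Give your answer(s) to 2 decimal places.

β₁ = -1.10, β₀ = 3.91

The normal equations are: 171·β₁ + 25·β₀ = -90;  25·β₁ + 6·β₀ = -4.
(Σd·d = 171, Σd = 25, Σ1 = 6, Σd·f = -90, Σf = -4.)
Δ = 171·6 − 25² = 401.
β₁ = ((-90)·6 − 25·(-4))/401 = -440/401; β₀ = (171·(-4) − 25·(-90))/401 = 1566/401.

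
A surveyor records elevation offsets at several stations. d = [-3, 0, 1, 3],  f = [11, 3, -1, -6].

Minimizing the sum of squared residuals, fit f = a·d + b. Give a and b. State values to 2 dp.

From the data, Σd·d = 19, Σd = 1, Σ1 = 4.
For Xᵀf: Σd·f = -52, Σf = 7.
XᵀX·[a, b]ᵀ = Xᵀf becomes [[19, 1]; [1, 4]]·[a, b]ᵀ = [-52, 7]ᵀ.
Eliminating b: 4·(row 1) − 1·(row 2) gives 75·a = 4·(-52) − 1·7 = -215, so a = -43/15.
Then b = (7 − 1·(-43/15))/4 = 37/15.

a = -2.87, b = 2.47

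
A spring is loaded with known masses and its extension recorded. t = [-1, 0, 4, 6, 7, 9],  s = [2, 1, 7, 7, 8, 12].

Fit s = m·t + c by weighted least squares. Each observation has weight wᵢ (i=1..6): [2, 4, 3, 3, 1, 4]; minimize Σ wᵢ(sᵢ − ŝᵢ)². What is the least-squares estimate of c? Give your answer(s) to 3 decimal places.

c = 1.759

Setting ∂/∂m … = 0 gives: 531·m + 71·c = 694;  71·m + 17·c = 106.
Eliminating c: 17·(row 1) − 71·(row 2) gives 3986·m = 17·694 − 71·106 = 4272, so m = 2136/1993.
Then c = (106 − 71·(2136/1993))/17 = 3506/1993.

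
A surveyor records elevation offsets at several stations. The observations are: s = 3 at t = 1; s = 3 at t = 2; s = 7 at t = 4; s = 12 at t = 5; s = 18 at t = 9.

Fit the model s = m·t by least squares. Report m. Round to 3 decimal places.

m = 2.039

The normal equations are: 127·m = 259.
Hence m = 259 / 127 ≈ 2.03937.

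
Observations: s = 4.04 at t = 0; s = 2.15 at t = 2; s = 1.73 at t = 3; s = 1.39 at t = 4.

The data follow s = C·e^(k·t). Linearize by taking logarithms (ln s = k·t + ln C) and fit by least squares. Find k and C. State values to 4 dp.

Let Y = ln s. Fitting Y = k·t + ln C by least squares:
Σt = 9.0000, Σ(t)² = 29.0000, Σln s = 3.0391, Σt·ln s = 4.4925.
Equations: 29.0000·k + 9.0000·ln C = 4.4925;  9.0000·k + 4·ln C = 3.0391.
Slope k = (n·Σt·ln s − Σt·Σln s)/(n·Σ(t)² − (Σt)²) = (4·4.4925 − 9.0000·3.0391)/35.0000 = -0.26806; ln C = (Σln s − k·Σt)/n = 1.36292, so C = exp(1.36292) = 3.90760.

k = -0.2681, C = 3.9076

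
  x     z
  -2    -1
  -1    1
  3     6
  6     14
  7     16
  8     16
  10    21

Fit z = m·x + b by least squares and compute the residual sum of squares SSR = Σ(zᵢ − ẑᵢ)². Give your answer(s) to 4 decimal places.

MᵀM·[m, b]ᵀ = Mᵀz reads: 263·m + 31·b = 553;  31·m + 7·b = 73.
(Σx·x = 263, Σx = 31, Σ1 = 7, Σx·z = 553, Σz = 73.)
Eliminating b: 7·(row 1) − 31·(row 2) gives 880·m = 7·553 − 31·73 = 1608, so m = 201/110.
Then b = (73 − 31·(201/110))/7 = 257/110.
Residuals: 7/22, 27/55, -20/11, 7/10, 48/55, -21/22, 43/110; SSR = 328/55.

SSR = 5.9636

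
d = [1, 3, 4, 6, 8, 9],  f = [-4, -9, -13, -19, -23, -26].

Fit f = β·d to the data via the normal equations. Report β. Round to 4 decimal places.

From the data, Σd·d = 207.
For Aᵀf: Σd·f = -615.
AᵀA·[β]ᵀ = Aᵀf becomes [[207]]·[β]ᵀ = [-615]ᵀ.
Hence β = -615 / 207 ≈ -2.97101.

β = -2.9710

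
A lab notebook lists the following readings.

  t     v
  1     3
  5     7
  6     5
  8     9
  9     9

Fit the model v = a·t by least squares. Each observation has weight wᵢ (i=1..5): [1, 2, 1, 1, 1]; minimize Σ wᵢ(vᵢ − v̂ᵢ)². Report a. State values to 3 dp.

a = 1.103

The normal equations are: 232·a = 256.
(Σwᵢ·t·t = 232, Σwᵢ·t·v = 256.)
a = 256/232 = 1.10345.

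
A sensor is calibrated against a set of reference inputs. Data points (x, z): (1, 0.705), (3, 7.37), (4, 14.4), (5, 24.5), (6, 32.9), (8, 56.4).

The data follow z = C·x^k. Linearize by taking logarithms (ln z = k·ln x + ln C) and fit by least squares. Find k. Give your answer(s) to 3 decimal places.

k = 2.135

Let Y = ln z. Fitting Y = k·ln x + ln C by least squares:
AᵀA = [[13.2535, 7.9655]; [7.9655, 6]], rhs = [25.6848, 15.0397]ᵀ  (here Σln x = 7.9655, Σ(ln x)² = 13.2535, Σln z = 15.0397, Σln x·ln z = 25.6848).
Δ = 13.2535·6 − (7.9655)² = 16.0713; k = (25.6848·6 − 7.9655·15.0397)/16.0713 = 2.13481, ln C = (13.2535·15.0397 − 7.9655·25.6848)/16.0713 = -0.32754.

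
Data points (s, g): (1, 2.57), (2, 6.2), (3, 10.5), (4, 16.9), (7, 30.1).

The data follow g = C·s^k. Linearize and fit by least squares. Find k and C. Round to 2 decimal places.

Let Y = ln g. Fitting Y = k·ln s + ln C by least squares:
Σln s = 5.1240, Σ(ln s)² = 7.3958, Σln g = 11.3517, Σln s·ln g = 14.3923.
Normal system: [[7.3958, 5.1240]; [5.1240, 5]]·[k, ln C]ᵀ = [14.3923, 11.3517]ᵀ.
Δ = 7.3958·5 − (5.1240)² = 10.7239; k = (14.3923·5 − 5.1240·11.3517)/10.7239 = 1.28648, ln C = (7.3958·11.3517 − 5.1240·14.3923)/10.7239 = 0.95196, so C = exp(0.95196) = 2.59078.

k = 1.29, C = 2.59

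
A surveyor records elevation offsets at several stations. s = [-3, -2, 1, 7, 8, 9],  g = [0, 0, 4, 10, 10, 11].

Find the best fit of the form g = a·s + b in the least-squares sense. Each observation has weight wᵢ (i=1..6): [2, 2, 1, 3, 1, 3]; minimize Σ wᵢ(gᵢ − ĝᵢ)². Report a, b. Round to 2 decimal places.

Forming XᵀWX = [[481, 47]; [47, 12]] and XᵀWg = [591, 77]ᵀ gives XᵀWX·[a, b]ᵀ = XᵀWg.
Eliminating b: 12·(row 1) − 47·(row 2) gives 3563·a = 12·591 − 47·77 = 3473, so a = 3473/3563.
Then b = (77 − 47·(3473/3563))/12 = 9260/3563.

a = 0.97, b = 2.60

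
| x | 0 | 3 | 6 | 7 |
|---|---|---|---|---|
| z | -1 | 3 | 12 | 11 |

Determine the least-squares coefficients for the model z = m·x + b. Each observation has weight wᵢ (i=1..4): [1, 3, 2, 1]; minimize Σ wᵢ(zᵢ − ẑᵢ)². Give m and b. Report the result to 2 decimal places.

m = 2.11, b = -2.30

The normal system AᵀWA·[m, b]ᵀ = AᵀWz is [[148, 28]; [28, 7]]·[m, b]ᵀ = [248, 43]ᵀ.
det = 148·7 − 28² = 252.
m = (248·7 − 28·43)/252 = 19/9; b = (148·43 − 28·248)/252 = -145/63.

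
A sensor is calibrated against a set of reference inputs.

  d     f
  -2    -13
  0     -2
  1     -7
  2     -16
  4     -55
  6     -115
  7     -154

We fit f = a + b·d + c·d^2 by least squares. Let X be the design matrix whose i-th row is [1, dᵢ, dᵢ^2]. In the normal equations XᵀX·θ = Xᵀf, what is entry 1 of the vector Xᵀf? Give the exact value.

Entry 1 ↔ basis 1, so (Xᵀf)_{1} = Σᵢ fᵢ = (1)·(-13) + (1)·(-2) + (1)·(-7) + (1)·(-16) + (1)·(-55) + (1)·(-115) + (1)·(-154) = -362.

-362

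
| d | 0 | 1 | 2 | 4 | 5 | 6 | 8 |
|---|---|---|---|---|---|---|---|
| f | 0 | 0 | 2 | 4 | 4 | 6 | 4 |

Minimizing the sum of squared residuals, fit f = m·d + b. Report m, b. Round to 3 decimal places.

The normal equations are: 146·m + 26·b = 108;  26·m + 7·b = 20.
(Σd·d = 146, Σd = 26, Σ1 = 7, Σd·f = 108, Σf = 20.)
Eliminating b: 7·(row 1) − 26·(row 2) gives 346·m = 7·108 − 26·20 = 236, so m = 118/173.
Then b = (20 − 26·(118/173))/7 = 56/173.

m = 0.682, b = 0.324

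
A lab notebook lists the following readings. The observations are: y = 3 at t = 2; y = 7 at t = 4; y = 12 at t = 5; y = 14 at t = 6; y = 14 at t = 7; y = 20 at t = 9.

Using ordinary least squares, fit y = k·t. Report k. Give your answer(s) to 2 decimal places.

k = 2.16

Forming AᵀA = [[211]] and Aᵀy = [456]ᵀ gives AᵀA·[k]ᵀ = Aᵀy.
k = 456/211 = 2.16114.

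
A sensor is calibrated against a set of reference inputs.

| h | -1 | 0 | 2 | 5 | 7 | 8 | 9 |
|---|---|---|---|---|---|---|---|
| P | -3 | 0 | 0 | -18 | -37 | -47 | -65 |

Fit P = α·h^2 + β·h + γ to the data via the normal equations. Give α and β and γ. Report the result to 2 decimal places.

α = -0.95, β = 1.48, γ = -0.17

Entries of XᵀX: Σh^2·h^2 = 13700, Σh^2·h = 1716, Σh^2 = 224, Σh·h = 224, Σh = 30, Σ1 = 7.
Moment sums: Σh^2·P = -10539, Σh·P = -1307, ΣP = -170.
So XᵀX·[α, β, γ]ᵀ = XᵀP: [[13700, 1716, 224]; [1716, 224, 30]; [224, 30, 7]]·[α, β, γ]ᵀ = [-10539, -1307, -170]ᵀ.
Inverting the 3×3 Gram matrix, [α, β, γ]ᵀ = [-2696/2833, 16745/11332, -941/5666]ᵀ.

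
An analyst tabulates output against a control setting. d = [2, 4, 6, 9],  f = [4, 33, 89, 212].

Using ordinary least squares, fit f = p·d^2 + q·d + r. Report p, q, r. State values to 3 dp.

p = 2.900, q = -2.090, r = -3.844

XᵀX·[p, q, r]ᵀ = Xᵀf reads: 8129·p + 1017·q + 137·r = 20920;  1017·p + 137·q + 21·r = 2582;  137·p + 21·q + 4·r = 338.
Inverting the 3×3 Gram matrix, [p, q, r]ᵀ = [19011/6556, -13703/6556, -6301/1639]ᵀ.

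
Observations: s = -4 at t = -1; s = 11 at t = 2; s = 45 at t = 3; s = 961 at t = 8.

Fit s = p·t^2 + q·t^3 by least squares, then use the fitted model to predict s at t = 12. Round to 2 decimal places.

ŝ = 3323.13

Compute the Gram sums: Σt^2·t^2 = 4194, Σt^2·t^3 = 33042, Σt^3·t^3 = 262938.
Right-hand side: Σt^2·s = 61949, Σt^3·s = 493339.
So XᵀX·[p, q]ᵀ = Xᵀs: [[4194, 33042]; [33042, 262938]]·[p, q]ᵀ = [61949, 493339]ᵀ.
Eliminating q: 262938·(row 1) − 33042·(row 2) gives 10988208·p = 262938·61949 − 33042·493339 = -12161076, so p = -1013423/915684.
Then q = (493339 − 33042·(-1013423/915684))/262938 = 1845409/915684.
At t = 12: ŝ = (-1013423/915684)·(144) + (1845409/915684)·(1728) = 253577820/76307.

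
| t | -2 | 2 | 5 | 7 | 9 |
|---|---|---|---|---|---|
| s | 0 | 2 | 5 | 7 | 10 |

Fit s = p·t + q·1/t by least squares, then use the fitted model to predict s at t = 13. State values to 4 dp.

Normal-equation sums: Σt·t = 163, Σt·1/t = 5, Σ1/t·1/t = 113663/198450.
For Mᵀs: Σt·s = 168, Σ1/t·s = 37/9.
MᵀM·[p, q]ᵀ = Mᵀs becomes [[163, 5]; [5, 113663/198450]]·[p, q]ᵀ = [168, 37/9]ᵀ.
Eliminating q: (113663/198450)·(row 1) − 5·(row 2) gives (13565819/198450)·p = (113663/198450)·168 − 5·(37/9) = 357527/4725, so p = 15016134/13565819.
Then q = ((37/9) − 5·(15016134/13565819))/(113663/198450) = -33714450/13565819.
At t = 13: ŝ = (15016134/13565819)·(13) + (-33714450/13565819)·(1/13) = 2504012196/176355647.

ŝ = 14.1987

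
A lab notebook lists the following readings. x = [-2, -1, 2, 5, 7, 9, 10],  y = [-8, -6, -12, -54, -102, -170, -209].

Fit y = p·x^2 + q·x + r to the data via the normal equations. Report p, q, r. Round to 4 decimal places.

p = -2.0378, q = -0.2387, r = -2.2655

MᵀM·[p, q, r]ᵀ = Mᵀy reads: 19620·p + 2196·q + 264·r = -41104;  2196·p + 264·q + 30·r = -4606;  264·p + 30·q + 7·r = -561.
(Σx^2·x^2 = 19620, Σx^2·x = 2196, Σx^2 = 264, Σx·x = 264, Σx = 30, Σ1 = 7, Σx^2·y = -41104, Σx·y = -4606, Σy = -561.)
Solving the 3×3 system (Gaussian elimination) gives p = -52123/25578, q = -2035/8526, r = -9658/4263.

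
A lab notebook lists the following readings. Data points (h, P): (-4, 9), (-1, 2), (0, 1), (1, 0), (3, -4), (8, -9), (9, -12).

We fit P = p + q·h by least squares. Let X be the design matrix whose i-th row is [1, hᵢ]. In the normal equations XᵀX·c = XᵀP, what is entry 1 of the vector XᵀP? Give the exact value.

Entry 1 ↔ basis 1, so (XᵀP)_{1} = Σᵢ Pᵢ = (1)·(9) + (1)·(2) + (1)·(1) + (1)·(0) + (1)·(-4) + (1)·(-9) + (1)·(-12) = -13.

-13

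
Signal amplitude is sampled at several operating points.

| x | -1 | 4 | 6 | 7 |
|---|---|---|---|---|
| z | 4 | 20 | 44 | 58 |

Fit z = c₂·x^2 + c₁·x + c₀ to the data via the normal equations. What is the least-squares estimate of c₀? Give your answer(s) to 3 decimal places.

From the data, Σx^2·x^2 = 3954, Σx^2·x = 622, Σx^2 = 102, Σx·x = 102, Σx = 16, Σ1 = 4.
And Σx^2·z = 4750, Σx·z = 746, Σz = 126.
Inverting the 3×3 Gram matrix, [c₂, c₁, c₀]ᵀ = [3309/2809, -746/2809, 7088/2809]ᵀ.

c₀ = 2.523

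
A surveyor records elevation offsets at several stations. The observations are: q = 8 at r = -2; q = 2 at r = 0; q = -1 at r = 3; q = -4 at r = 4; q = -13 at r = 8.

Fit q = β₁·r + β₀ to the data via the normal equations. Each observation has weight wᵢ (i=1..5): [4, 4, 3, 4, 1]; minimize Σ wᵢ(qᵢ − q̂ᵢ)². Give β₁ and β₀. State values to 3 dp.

β₁ = -1.921, β₀ = 3.502

Normal-equation sums: Σwᵢ·r·r = 171, Σwᵢ·r = 25, Σwᵢ·1 = 16.
Moment sums: Σwᵢ·r·q = -241, Σwᵢ·q = 8.
MᵀWM·[β₁, β₀]ᵀ = MᵀWq becomes [[171, 25]; [25, 16]]·[β₁, β₀]ᵀ = [-241, 8]ᵀ.
Eliminating β₀: 16·(row 1) − 25·(row 2) gives 2111·β₁ = 16·(-241) − 25·8 = -4056, so β₁ = -4056/2111.
Then β₀ = (8 − 25·(-4056/2111))/16 = 7393/2111.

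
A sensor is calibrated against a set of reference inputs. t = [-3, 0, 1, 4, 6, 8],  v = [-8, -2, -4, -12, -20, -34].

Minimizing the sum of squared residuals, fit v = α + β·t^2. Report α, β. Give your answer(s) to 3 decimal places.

The normal equations are: 6·α + 126·β = -80;  126·α + 5730·β = -3164.
(Σ1 = 6, Σt^2 = 126, Σt^2·t^2 = 5730, Σv = -80, Σt^2·v = -3164.)
det = 6·5730 − 126² = 18504.
α = ((-80)·5730 − 126·(-3164))/18504 = -2489/771; β = (6·(-3164) − 126·(-80))/18504 = -371/771.

α = -3.228, β = -0.481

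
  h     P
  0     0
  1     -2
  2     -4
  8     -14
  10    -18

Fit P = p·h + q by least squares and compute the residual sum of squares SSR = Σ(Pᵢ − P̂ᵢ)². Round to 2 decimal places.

Entries of XᵀX: Σh·h = 169, Σh = 21, Σ1 = 5.
And Σh·P = -302, ΣP = -38.
Normal equations: [[169, 21]; [21, 5]]·[p, q]ᵀ = [-302, -38]ᵀ.
det = 169·5 − 21² = 404.
p = ((-302)·5 − 21·(-38))/404 = -178/101; q = (169·(-38) − 21·(-302))/404 = -20/101.
Residuals: 20/101, -4/101, -28/101, 30/101, -18/101; SSR = 24/101.

SSR = 0.24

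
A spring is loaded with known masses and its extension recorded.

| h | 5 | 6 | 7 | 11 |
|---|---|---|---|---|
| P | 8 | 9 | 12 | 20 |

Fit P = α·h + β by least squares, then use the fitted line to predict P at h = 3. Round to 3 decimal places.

Setting ∂/∂α … = 0 gives: 231·α + 29·β = 398;  29·α + 4·β = 49.
Determinant 231·4 − 29² = 83.
α = (398·4 − 29·49)/83 = 171/83; β = (231·49 − 29·398)/83 = -223/83.
At h = 3: P̂ = (171/83)·(3) + (-223/83)·(1) = 290/83.

P̂ = 3.494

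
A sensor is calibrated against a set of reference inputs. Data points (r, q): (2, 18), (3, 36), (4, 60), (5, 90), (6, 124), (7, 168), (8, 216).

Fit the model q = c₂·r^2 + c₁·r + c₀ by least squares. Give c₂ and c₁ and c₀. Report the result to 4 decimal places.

MᵀM·[c₂, c₁, c₀]ᵀ = Mᵀq reads: 8771·c₂ + 1295·c₁ + 203·c₀ = 30126;  1295·c₂ + 203·c₁ + 35·c₀ = 4482;  203·c₂ + 35·c₁ + 7·c₀ = 712.
Inverting the 3×3 Gram matrix, [c₂, c₁, c₀]ᵀ = [43/14, 31/14, 11/7]ᵀ.

c₂ = 3.0714, c₁ = 2.2143, c₀ = 1.5714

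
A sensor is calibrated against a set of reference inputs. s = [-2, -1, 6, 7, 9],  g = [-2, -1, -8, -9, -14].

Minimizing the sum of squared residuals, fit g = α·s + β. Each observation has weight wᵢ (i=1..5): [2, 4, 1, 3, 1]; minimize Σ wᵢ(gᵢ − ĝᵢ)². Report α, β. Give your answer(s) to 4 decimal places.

Setting ∂/∂α … = 0 gives: 276·α + 28·β = -351;  28·α + 11·β = -57.
Determinant 276·11 − 28² = 2252.
α = ((-351)·11 − 28·(-57))/2252 = -2265/2252; β = (276·(-57) − 28·(-351))/2252 = -1476/563.

α = -1.0058, β = -2.6217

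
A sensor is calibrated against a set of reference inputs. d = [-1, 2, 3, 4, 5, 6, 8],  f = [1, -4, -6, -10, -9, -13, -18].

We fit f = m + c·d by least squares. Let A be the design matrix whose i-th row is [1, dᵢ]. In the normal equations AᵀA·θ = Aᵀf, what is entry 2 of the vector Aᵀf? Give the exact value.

-334

Entry 2 ↔ basis d, so (Aᵀf)_{2} = Σᵢ (d)·fᵢ = (-1)·(1) + (2)·(-4) + (3)·(-6) + (4)·(-10) + (5)·(-9) + (6)·(-13) + (8)·(-18) = -334.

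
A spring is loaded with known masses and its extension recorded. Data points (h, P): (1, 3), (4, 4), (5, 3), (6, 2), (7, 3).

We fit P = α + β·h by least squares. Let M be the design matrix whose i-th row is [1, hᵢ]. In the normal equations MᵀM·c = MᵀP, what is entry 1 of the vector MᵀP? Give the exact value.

15

Entry 1 ↔ basis 1, so (MᵀP)_{1} = Σᵢ Pᵢ = (1)·(3) + (1)·(4) + (1)·(3) + (1)·(2) + (1)·(3) = 15.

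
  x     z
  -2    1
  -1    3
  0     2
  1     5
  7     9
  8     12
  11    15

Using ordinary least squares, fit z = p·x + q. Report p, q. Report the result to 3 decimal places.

Sums needed: Σx·x = 240, Σx = 24, Σ1 = 7.
Moment sums: Σx·z = 324, Σz = 47.
Eliminating q: 7·(row 1) − 24·(row 2) gives 1104·p = 7·324 − 24·47 = 1140, so p = 95/92.
Then q = (47 − 24·(95/92))/7 = 73/23.

p = 1.033, q = 3.174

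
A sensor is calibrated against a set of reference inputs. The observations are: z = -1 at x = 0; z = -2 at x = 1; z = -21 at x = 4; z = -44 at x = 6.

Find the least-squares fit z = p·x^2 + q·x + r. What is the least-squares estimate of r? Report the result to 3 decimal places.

r = -0.746

From the data, Σx^2·x^2 = 1553, Σx^2·x = 281, Σx^2 = 53, Σx·x = 53, Σx = 11, Σ1 = 4.
Right-hand side: Σx^2·z = -1922, Σx·z = -350, Σz = -68.
Normal equations: [[1553, 281, 53]; [281, 53, 11]; [53, 11, 4]]·[p, q, r]ᵀ = [-1922, -350, -68]ᵀ.
Row-reducing yields p = -197/177, q = -97/177, r = -44/59.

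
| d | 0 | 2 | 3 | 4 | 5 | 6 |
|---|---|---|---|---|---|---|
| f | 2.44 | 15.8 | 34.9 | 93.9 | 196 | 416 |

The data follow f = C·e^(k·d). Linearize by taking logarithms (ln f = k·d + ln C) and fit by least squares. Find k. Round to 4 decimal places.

k = 0.8601

Linearized form: ln f = k·d + ln C. From the 6 transformed points,
XᵀX = [[90.0000, 20.0000]; [20.0000, 6]], rhs = [96.9211, 23.0555]ᵀ  (here Σd = 20.0000, Σ(d)² = 90.0000, Σln f = 23.0555, Σd·ln f = 96.9211).
Δ = 90.0000·6 − (20.0000)² = 140.0000; k = (96.9211·6 − 20.0000·23.0555)/140.0000 = 0.86011, ln C = (90.0000·23.0555 − 20.0000·96.9211)/140.0000 = 0.97554.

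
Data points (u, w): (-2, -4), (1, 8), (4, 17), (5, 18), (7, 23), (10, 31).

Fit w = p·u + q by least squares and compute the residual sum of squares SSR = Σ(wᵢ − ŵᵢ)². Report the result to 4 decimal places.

SSR = 11.5229

Normal-equation sums: Σu·u = 195, Σu = 25, Σ1 = 6.
Moment sums: Σu·w = 645, Σw = 93.
So MᵀM·[p, q]ᵀ = Mᵀw: [[195, 25]; [25, 6]]·[p, q]ᵀ = [645, 93]ᵀ.
det = 195·6 − 25² = 545.
p = (645·6 − 25·93)/545 = 309/109; q = (195·93 − 25·645)/545 = 402/109.
Residuals: -220/109, 161/109, 215/109, 15/109, -58/109, -113/109; SSR = 1256/109.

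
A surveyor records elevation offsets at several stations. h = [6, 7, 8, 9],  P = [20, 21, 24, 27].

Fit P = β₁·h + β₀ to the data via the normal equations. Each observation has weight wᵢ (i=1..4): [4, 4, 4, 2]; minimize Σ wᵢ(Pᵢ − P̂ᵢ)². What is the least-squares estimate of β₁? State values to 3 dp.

β₁ = 2.308

Sums needed: Σwᵢ·h·h = 758, Σwᵢ·h = 102, Σwᵢ·1 = 14.
For XᵀWP: Σwᵢ·h·P = 2322, Σwᵢ·P = 314.
XᵀWX·[β₁, β₀]ᵀ = XᵀWP becomes [[758, 102]; [102, 14]]·[β₁, β₀]ᵀ = [2322, 314]ᵀ.
Eliminating β₀: 14·(row 1) − 102·(row 2) gives 208·β₁ = 14·2322 − 102·314 = 480, so β₁ = 30/13.
Then β₀ = (314 − 102·(30/13))/14 = 73/13.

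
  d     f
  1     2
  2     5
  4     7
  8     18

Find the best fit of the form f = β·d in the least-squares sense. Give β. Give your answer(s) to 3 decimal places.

The normal equations are: 85·β = 184.
(Σd·d = 85, Σd·f = 184.)
Hence β = 184 / 85 ≈ 2.16471.

β = 2.165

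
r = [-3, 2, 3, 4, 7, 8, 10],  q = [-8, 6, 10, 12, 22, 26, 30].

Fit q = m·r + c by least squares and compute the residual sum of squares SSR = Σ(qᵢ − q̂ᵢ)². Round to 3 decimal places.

SSR = 3.422

With design matrix M, MᵀM = [[251, 31]; [31, 7]] and Mᵀq = [776, 98]ᵀ.
Δ = 251·7 − 31² = 796.
m = (776·7 − 31·98)/796 = 1197/398; c = (251·98 − 31·776)/796 = 271/398.
Residuals: 68/199, -277/398, 59/199, -283/398, 53/199, 501/398, -301/398; SSR = 681/199.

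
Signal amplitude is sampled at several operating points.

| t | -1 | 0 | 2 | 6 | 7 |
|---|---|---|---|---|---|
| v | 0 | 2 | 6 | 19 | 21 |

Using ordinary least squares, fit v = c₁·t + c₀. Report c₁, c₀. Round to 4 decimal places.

c₁ = 2.7283, c₀ = 1.9606

Normal-equation sums: Σt·t = 90, Σt = 14, Σ1 = 5.
Right-hand side: Σt·v = 273, Σv = 48.
Normal equations: [[90, 14]; [14, 5]]·[c₁, c₀]ᵀ = [273, 48]ᵀ.
Eliminating c₀: 5·(row 1) − 14·(row 2) gives 254·c₁ = 5·273 − 14·48 = 693, so c₁ = 693/254.
Then c₀ = (48 − 14·(693/254))/5 = 249/127.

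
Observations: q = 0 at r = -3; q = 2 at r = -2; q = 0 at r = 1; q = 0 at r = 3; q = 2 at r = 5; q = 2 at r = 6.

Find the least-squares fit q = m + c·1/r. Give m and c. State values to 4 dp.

Normal-equation sums: Σ1 = 6, Σ1/r = 13/15, Σ1/r·1/r = 77/50.
And Σq = 6, Σ1/r·q = -4/15.
MᵀM·[m, c]ᵀ = Mᵀq becomes [[6, 13/15]; [13/15, 77/50]]·[m, c]ᵀ = [6, -4/15]ᵀ.
Eliminating c: (77/50)·(row 1) − (13/15)·(row 2) gives (382/45)·m = (77/50)·6 − (13/15)·(-4/15) = 2131/225, so m = 2131/1910.
Then c = ((-4/15) − (13/15)·(2131/1910))/(77/50) = -153/191.

m = 1.1157, c = -0.8010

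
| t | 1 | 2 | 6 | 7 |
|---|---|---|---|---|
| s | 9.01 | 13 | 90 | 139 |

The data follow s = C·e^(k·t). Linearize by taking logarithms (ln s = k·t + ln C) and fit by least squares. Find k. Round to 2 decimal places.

Linearized form: ln s = k·t + ln C. From the 4 transformed points,
XᵀX = [[90.0000, 16.0000]; [16.0000, 4]], rhs = [68.8684, 14.1976]ᵀ  (here Σt = 16.0000, Σ(t)² = 90.0000, Σln s = 14.1976, Σt·ln s = 68.8684).
Slope k = (n·Σt·ln s − Σt·Σln s)/(n·Σ(t)² − (Σt)²) = (4·68.8684 − 16.0000·14.1976)/104.0000 = 0.46454; ln C = (Σln s − k·Σt)/n = 1.69122.

k = 0.46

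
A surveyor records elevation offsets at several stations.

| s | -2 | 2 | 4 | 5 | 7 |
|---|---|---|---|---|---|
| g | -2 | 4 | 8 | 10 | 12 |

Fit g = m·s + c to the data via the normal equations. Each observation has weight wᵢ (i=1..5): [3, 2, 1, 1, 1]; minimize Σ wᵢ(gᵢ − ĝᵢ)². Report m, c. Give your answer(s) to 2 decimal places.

m = 1.61, c = 1.18

Normal-equation sums: Σwᵢ·s·s = 110, Σwᵢ·s = 14, Σwᵢ·1 = 8.
Right-hand side: Σwᵢ·s·g = 194, Σwᵢ·g = 32.
Eliminating c: 8·(row 1) − 14·(row 2) gives 684·m = 8·194 − 14·32 = 1104, so m = 92/57.
Then c = (32 − 14·(92/57))/8 = 67/57.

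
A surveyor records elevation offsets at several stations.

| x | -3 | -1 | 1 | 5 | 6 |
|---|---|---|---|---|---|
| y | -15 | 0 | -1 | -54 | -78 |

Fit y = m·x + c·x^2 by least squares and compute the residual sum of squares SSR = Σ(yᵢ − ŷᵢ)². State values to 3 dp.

SSR = 5.495

With design matrix M, MᵀM = [[72, 314]; [314, 2004]] and Mᵀy = [-694, -4294]ᵀ.
Δ = 72·2004 − 314² = 45692.
m = ((-694)·2004 − 314·(-4294))/45692 = -10615/11423; c = (72·(-4294) − 314·(-694))/45692 = -22813/11423.
Residuals: 2127/11423, 12198/11423, 22005/11423, 6558/11423, -6036/11423; SSR = 62766/11423.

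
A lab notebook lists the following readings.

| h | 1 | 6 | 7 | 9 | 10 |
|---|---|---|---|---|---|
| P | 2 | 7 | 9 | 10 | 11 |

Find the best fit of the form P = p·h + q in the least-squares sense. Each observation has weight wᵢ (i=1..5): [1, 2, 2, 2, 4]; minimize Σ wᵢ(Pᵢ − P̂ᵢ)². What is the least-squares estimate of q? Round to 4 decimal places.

q = 1.3294

Compute the Gram sums: Σwᵢ·h·h = 733, Σwᵢ·h = 85, Σwᵢ·1 = 11.
Moment sums: Σwᵢ·h·P = 832, Σwᵢ·P = 98.
So MᵀWM·[p, q]ᵀ = MᵀWP: [[733, 85]; [85, 11]]·[p, q]ᵀ = [832, 98]ᵀ.
Δ = 733·11 − 85² = 838.
p = (832·11 − 85·98)/838 = 411/419; q = (733·98 − 85·832)/838 = 557/419.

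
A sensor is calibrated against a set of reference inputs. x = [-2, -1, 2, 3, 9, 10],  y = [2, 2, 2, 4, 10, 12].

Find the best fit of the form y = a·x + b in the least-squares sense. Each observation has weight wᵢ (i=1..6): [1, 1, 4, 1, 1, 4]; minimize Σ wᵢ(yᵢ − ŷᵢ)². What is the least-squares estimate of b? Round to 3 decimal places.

AᵀWA·[a, b]ᵀ = AᵀWy reads: 511·a + 57·b = 592;  57·a + 12·b = 74.
(Σwᵢ·x·x = 511, Σwᵢ·x = 57, Σwᵢ·1 = 12, Σwᵢ·x·y = 592, Σwᵢ·y = 74.)
det = 511·12 − 57² = 2883.
a = (592·12 − 57·74)/2883 = 962/961; b = (511·74 − 57·592)/2883 = 4070/2883.

b = 1.412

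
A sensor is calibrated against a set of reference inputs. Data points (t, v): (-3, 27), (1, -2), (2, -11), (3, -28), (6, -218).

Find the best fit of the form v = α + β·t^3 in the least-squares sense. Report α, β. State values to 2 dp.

The normal system AᵀA·[α, β]ᵀ = Aᵀv is [[5, 225]; [225, 48179]]·[α, β]ᵀ = [-232, -48663]ᵀ.
Eliminating β: 48179·(row 1) − 225·(row 2) gives 190270·α = 48179·(-232) − 225·(-48663) = -228353, so α = -228353/190270.
Then β = ((-48663) − 225·(-228353/190270))/48179 = -38223/38054.

α = -1.20, β = -1.00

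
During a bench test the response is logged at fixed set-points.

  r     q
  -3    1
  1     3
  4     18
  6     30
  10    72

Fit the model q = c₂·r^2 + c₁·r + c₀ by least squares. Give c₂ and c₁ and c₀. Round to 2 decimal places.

c₂ = 0.53, c₁ = 1.73, c₀ = 1.31

Compute the Gram sums: Σr^2·r^2 = 11634, Σr^2·r = 1254, Σr^2 = 162, Σr·r = 162, Σr = 18, Σ1 = 5.
Moment sums: Σr^2·q = 8580, Σr·q = 972, Σq = 124.
So XᵀX·[c₂, c₁, c₀]ᵀ = Xᵀq: [[11634, 1254, 162]; [1254, 162, 18]; [162, 18, 5]]·[c₂, c₁, c₀]ᵀ = [8580, 972, 124]ᵀ.
Inverting the 3×3 Gram matrix, [c₂, c₁, c₀]ᵀ = [1578/2963, 5132/2963, 3880/2963]ᵀ.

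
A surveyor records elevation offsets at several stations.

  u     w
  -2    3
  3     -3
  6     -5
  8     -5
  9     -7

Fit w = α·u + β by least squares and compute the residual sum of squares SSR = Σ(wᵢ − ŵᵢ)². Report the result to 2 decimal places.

SSR = 3.25

Sums needed: Σu·u = 194, Σu = 24, Σ1 = 5.
Moment sums: Σu·w = -148, Σw = -17.
So AᵀA·[α, β]ᵀ = Aᵀw: [[194, 24]; [24, 5]]·[α, β]ᵀ = [-148, -17]ᵀ.
Δ = 194·5 − 24² = 394.
α = ((-148)·5 − 24·(-17))/394 = -166/197; β = (194·(-17) − 24·(-148))/394 = 127/197.
Residuals: 132/197, -220/197, -116/197, 216/197, -12/197; SSR = 640/197.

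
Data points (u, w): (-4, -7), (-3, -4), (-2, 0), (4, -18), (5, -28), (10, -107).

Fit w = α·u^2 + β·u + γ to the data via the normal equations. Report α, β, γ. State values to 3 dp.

The normal equations are: 11234·α + 1090·β + 170·γ = -11836;  1090·α + 170·β + 10·γ = -1242;  170·α + 10·β + 6·γ = -164.
Inverting the 3×3 Gram matrix, [α, β, γ]ᵀ = [-24073/24996, -156323/124980, 4246/2083]ᵀ.

α = -0.963, β = -1.251, γ = 2.038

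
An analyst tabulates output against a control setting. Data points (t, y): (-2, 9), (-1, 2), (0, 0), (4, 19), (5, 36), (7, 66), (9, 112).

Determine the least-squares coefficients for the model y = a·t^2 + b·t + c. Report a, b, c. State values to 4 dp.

Forming MᵀM = [[9860, 1252, 176]; [1252, 176, 22]; [176, 22, 7]] and Mᵀy = [13548, 1706, 244]ᵀ gives MᵀM·[a, b, c]ᵀ = Mᵀy.
Solving the 3×3 system (Gaussian elimination) gives a = 118843/80808, b = -67043/80808, c = 505/1036.

a = 1.4707, b = -0.8297, c = 0.4875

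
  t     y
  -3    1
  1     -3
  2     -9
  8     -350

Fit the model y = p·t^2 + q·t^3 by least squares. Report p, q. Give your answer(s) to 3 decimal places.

Compute the Gram sums: Σt^2·t^2 = 4194, Σt^2·t^3 = 32558, Σt^3·t^3 = 262938.
Moment sums: Σt^2·y = -22430, Σt^3·y = -179302.
So AᵀA·[p, q]ᵀ = Aᵀy: [[4194, 32558]; [32558, 262938]]·[p, q]ᵀ = [-22430, -179302]ᵀ.
Eliminating q: 262938·(row 1) − 32558·(row 2) gives 42738608·p = 262938·(-22430) − 32558·(-179302) = -59984824, so p = -7498103/5342326.
Then q = ((-179302) − 32558·(-7498103/5342326))/262938 = -2714581/5342326.

p = -1.404, q = -0.508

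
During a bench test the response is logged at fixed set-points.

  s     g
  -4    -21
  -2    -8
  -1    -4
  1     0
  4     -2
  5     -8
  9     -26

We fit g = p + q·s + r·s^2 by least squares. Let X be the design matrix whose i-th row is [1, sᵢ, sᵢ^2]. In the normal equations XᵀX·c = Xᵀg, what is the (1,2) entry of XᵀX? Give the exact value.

12

Row 1 ↔ basis 1, column 2 ↔ basis s, so (XᵀX)_{1,2} = Σᵢ s = (1)·(-4) + (1)·(-2) + (1)·(-1) + (1)·(1) + (1)·(4) + (1)·(5) + (1)·(9) = 12.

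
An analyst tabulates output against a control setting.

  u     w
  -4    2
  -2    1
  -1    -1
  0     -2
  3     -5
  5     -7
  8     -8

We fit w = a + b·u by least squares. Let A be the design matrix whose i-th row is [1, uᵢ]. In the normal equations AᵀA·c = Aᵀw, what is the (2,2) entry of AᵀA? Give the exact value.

119

Row 2 ↔ basis u, column 2 ↔ basis u, so (AᵀA)_{2,2} = Σᵢ (u)·(u) = (-4)·(-4) + (-2)·(-2) + (-1)·(-1) + (0)·(0) + (3)·(3) + (5)·(5) + (8)·(8) = 119.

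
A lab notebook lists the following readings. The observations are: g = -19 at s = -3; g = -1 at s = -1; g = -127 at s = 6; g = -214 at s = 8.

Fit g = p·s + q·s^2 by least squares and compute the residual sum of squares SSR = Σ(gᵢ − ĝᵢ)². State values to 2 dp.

SSR = 5.17

Normal-equation sums: Σs·s = 110, Σs·s^2 = 700, Σs^2·s^2 = 5474.
Right-hand side: Σs·g = -2416, Σs^2·g = -18440.
Normal equations: [[110, 700]; [700, 5474]]·[p, q]ᵀ = [-2416, -18440]ᵀ.
Eliminating q: 5474·(row 1) − 700·(row 2) gives 112140·p = 5474·(-2416) − 700·(-18440) = -317184, so p = -3776/1335.
Then q = ((-18440) − 700·(-3776/1335))/5474 = -5620/1869.
Residuals: -1317/3115, -2559/3115, -5541/3115, 3342/3115; SSR = 16101/3115.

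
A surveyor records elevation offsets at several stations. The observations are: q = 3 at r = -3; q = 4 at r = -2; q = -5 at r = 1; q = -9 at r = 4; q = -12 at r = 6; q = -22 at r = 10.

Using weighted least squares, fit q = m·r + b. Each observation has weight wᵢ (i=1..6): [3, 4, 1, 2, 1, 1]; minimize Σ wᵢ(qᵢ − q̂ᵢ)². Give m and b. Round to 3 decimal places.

m = -1.968, b = -1.355

The normal system XᵀWX·[m, b]ᵀ = XᵀWq is [[212, 8]; [8, 12]]·[m, b]ᵀ = [-428, -32]ᵀ.
Eliminating b: 12·(row 1) − 8·(row 2) gives 2480·m = 12·(-428) − 8·(-32) = -4880, so m = -61/31.
Then b = ((-32) − 8·(-61/31))/12 = -42/31.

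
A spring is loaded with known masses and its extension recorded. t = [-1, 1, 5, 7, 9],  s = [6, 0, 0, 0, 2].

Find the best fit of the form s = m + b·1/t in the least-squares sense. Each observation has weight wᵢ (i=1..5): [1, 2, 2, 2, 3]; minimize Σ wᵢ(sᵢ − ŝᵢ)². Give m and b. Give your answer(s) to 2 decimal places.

m = 1.77, b = -2.82

The normal system AᵀWA·[m, b]ᵀ = AᵀWs is [[10, 212/105]; [212/105, 104446/33075]]·[m, b]ᵀ = [12, -16/3]ᵀ.
Δ = 10·(104446/33075) − (212/105)² = 909628/33075.
m = (12·(104446/33075) − (212/105)·(-16/3))/(909628/33075) = 402378/227407; b = (10·(-16/3) − (212/105)·12)/(909628/33075) = -641340/227407.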